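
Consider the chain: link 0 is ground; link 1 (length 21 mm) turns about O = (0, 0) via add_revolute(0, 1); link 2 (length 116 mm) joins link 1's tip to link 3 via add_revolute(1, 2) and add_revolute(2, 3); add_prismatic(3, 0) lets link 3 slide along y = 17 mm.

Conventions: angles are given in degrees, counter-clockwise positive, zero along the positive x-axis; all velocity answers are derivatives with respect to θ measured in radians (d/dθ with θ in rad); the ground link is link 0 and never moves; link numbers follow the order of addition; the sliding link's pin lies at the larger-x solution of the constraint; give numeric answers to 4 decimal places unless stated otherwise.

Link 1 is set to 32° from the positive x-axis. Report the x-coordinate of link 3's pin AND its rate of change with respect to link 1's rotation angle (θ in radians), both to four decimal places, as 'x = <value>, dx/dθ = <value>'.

geometry: r = 21 mm, L = 116 mm, e = 17 mm
crank pin P = (r cos θ, r sin θ) = (17.809010, 11.128305)
h = r sin θ − e = 11.128305 − 17 = -5.871695
x = r cos θ + √(L² − h²) = 17.809010 + 115.851298 = 133.660308
dx/dθ = −r sin θ − h·r cos θ/√(L² − h²) (θ in radians; h = -5.871695) = -10.225690

x = 133.6603, dx/dθ = -10.2257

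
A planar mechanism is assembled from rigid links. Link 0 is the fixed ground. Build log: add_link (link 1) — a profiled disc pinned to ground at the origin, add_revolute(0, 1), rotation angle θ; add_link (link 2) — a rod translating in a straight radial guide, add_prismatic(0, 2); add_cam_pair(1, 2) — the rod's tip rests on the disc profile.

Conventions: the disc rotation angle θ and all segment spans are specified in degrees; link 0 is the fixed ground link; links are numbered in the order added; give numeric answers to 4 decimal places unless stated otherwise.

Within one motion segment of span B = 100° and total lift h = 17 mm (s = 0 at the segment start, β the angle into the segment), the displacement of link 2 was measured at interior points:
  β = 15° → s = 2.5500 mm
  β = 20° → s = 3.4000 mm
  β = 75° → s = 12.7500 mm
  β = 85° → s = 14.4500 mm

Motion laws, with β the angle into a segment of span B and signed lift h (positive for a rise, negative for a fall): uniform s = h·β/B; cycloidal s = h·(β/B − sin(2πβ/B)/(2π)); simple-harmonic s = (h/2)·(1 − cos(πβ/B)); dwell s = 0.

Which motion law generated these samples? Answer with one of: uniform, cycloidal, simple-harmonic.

candidates at β/B = r: uniform s = h·r (linear in β); cycloidal s = h·(r − sin(2πr)/(2π)); simple-harmonic s = (h/2)(1 − cos(πr))
β=15°: printed 2.5500 | uniform 2.5500, cycloidal 0.3611, simple-harmonic 0.9264
β=20°: printed 3.4000 | uniform 3.4000, cycloidal 0.8268, simple-harmonic 1.6234
β=75°: printed 12.7500 | uniform 12.7500, cycloidal 15.4556, simple-harmonic 14.5104
β=85°: printed 14.4500 | uniform 14.4500, cycloidal 16.6389, simple-harmonic 16.0736
only one law matches every sample → uniform

uniform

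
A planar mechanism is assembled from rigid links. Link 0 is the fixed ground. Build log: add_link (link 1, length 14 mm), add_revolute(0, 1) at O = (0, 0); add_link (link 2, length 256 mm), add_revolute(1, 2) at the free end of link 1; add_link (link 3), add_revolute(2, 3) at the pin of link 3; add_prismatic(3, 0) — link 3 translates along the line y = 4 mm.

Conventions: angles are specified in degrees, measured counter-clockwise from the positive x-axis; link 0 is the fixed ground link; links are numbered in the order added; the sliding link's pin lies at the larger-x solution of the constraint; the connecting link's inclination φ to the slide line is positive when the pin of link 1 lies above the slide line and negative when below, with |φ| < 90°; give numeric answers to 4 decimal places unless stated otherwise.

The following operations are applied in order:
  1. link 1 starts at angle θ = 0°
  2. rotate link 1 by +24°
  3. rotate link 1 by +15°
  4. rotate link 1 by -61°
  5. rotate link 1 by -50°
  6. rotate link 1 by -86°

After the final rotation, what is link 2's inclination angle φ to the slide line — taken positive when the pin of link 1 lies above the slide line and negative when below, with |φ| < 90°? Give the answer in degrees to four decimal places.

geometry: r = 14 mm, L = 256 mm, e = 4 mm; θ starts at 0°
rotate link 1 by +24°: θ ← 0° +24° = 24°
rotate link 1 by +15°: θ ← 24° +15° = 39°
rotate link 1 by -61°: θ ← 39° -61° = -22°
rotate link 1 by -50°: θ ← -22° -50° = -72°
rotate link 1 by -86°: θ ← -72° -86° = -158°
h = r sin θ − e = -5.244492 − 4 = -9.244492
sin φ = h / L = -9.244492 / 256 = -0.03611130
φ = arcsin(-0.03611130) = -2.069475°

-2.0695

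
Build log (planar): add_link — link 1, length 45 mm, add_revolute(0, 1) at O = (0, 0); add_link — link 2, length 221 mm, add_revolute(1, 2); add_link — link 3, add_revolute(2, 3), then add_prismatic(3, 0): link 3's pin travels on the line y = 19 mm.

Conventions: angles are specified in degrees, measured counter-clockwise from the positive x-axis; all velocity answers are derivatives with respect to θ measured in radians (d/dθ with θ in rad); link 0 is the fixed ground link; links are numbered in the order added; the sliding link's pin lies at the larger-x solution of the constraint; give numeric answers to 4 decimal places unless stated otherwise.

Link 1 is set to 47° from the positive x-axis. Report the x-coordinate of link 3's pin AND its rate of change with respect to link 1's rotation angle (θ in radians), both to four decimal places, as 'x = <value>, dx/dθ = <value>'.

geometry: r = 45 mm, L = 221 mm, e = 19 mm
crank pin P = (r cos θ, r sin θ) = (30.689926, 32.910917)
h = r sin θ − e = 32.910917 − 19 = 13.910917
x = r cos θ + √(L² − h²) = 30.689926 + 220.561752 = 251.251678
dx/dθ = −r sin θ − h·r cos θ/√(L² − h²) (θ in radians; h = 13.910917) = -34.846542

x = 251.2517, dx/dθ = -34.8465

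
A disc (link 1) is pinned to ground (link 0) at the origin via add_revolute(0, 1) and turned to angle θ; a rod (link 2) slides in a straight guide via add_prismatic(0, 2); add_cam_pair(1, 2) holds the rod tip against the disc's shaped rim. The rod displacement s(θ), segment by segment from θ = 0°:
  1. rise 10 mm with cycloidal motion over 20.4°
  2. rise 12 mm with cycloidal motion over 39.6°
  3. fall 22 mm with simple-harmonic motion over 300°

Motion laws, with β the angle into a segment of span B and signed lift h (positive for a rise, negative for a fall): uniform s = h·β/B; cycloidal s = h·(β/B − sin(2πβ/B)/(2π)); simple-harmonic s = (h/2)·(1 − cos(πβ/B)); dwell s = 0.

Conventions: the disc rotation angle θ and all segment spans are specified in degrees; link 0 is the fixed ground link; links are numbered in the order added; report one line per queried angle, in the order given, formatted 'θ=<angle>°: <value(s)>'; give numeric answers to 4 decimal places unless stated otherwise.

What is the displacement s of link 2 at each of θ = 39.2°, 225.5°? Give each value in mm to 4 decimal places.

segment 1 (0° to 20.4°, cycloidal, h = 10) is passed completely: s = 0.0000 + (10) = 10.0000
θ = 39.2° falls in segment 2 (20.4° to 60°, cycloidal, h = 12): β = 39.2 − 20.4 = 18.8°, B = 39.6°; Δs = 12·(0.4747 − sin(2π·0.4747)/(2π)) = 5.3952; s = 10.0000 + 5.3952 = 15.3952
segment 2 (20.4° to 60°, cycloidal, h = 12) is passed completely: s = 10.0000 + (12) = 22.0000
θ = 225.5° falls in segment 3 (60° to 360°, simple-harmonic, h = -22): β = 225.5 − 60 = 165.5°, B = 300°; Δs = -22/2·(1 − cos(π·0.5517)) = -12.7776; s = 22.0000 − 12.7776 = 9.2224

θ=39.2°: 15.3952
θ=225.5°: 9.2224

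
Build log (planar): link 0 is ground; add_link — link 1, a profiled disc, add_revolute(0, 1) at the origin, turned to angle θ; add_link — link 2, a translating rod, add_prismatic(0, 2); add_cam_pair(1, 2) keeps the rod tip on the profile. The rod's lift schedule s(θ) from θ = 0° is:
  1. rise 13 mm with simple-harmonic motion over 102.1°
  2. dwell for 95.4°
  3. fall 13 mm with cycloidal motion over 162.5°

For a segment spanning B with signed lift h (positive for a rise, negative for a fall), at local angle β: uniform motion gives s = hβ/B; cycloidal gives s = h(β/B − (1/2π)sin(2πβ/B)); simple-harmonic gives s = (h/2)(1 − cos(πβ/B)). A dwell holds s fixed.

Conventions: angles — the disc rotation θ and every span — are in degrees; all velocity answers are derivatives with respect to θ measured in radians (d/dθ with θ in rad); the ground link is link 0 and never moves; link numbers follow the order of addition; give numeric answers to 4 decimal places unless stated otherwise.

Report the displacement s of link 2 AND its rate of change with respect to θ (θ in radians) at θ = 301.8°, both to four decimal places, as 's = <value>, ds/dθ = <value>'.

seg 1 [0°–102.1°] simple-harmonic, h=13: full span → s += 13 → s = 13.0000
seg 2 [102.1°–197.5°] dwell: s stays 13.0000
seg 3 [197.5°–360°] cycloidal, h=-13: θ=301.8° here. β=104.3, B=162.5. -13·(0.6418 − sin(2π·0.6418)/(2π)) = -9.9534 → s = 3.0466
velocity in seg [197.5°–360°] (cycloidal), θ in radians: β = 104.3° = 1.8204 rad, B = 162.5° = 2.8362 rad; ds/dθ = (h/B)(1 − cos(2πβ/B)) = ((-13)/2.8362)(1 − cos(2π·0.6418)) = -7.464235 mm/rad

s = 3.0466, ds/dθ = -7.4642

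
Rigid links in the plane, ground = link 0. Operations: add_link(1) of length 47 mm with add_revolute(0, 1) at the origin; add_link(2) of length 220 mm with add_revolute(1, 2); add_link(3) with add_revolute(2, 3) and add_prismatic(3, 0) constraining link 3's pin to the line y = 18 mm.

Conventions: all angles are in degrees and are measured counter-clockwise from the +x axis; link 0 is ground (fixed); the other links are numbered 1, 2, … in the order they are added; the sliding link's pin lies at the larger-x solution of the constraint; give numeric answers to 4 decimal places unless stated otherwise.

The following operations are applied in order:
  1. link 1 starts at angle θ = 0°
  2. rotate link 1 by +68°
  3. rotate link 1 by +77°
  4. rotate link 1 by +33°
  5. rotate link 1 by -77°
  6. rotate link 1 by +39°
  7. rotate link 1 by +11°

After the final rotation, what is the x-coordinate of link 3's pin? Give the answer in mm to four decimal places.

geometry: r = 47 mm, L = 220 mm, e = 18 mm; θ starts at 0°
rotate link 1 by +68°: θ ← 0° +68° = 68°
rotate link 1 by +77°: θ ← 68° +77° = 145°
rotate link 1 by +33°: θ ← 145° +33° = 178°
rotate link 1 by -77°: θ ← 178° -77° = 101°
rotate link 1 by +39°: θ ← 101° +39° = 140°
rotate link 1 by +11°: θ ← 140° +11° = 151°
crank pin P = (r cos θ, r sin θ) = (-41.107126, 22.786052)
h = r sin θ − e = 22.786052 − 18 = 4.786052
x = r cos θ + √(L² − h²) = -41.107126 + 219.947934 = 178.840808

178.8408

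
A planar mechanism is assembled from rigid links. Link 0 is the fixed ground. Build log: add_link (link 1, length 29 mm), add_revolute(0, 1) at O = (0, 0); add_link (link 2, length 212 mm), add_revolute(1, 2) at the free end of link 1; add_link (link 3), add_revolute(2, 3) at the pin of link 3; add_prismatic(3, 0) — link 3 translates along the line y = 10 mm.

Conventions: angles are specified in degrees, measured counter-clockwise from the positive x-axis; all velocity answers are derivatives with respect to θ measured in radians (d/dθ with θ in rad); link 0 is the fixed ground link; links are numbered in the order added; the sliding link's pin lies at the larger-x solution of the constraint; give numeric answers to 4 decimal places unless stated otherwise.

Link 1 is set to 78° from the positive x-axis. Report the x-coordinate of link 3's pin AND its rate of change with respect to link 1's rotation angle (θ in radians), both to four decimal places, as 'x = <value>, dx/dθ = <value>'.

geometry: r = 29 mm, L = 212 mm, e = 10 mm
crank pin P = (r cos θ, r sin θ) = (6.029439, 28.366280)
h = r sin θ − e = 28.366280 − 10 = 18.366280
x = r cos θ + √(L² − h²) = 6.029439 + 211.202935 = 217.232374
dx/dθ = −r sin θ − h·r cos θ/√(L² − h²) (θ in radians; h = 18.366280) = -28.890603

x = 217.2324, dx/dθ = -28.8906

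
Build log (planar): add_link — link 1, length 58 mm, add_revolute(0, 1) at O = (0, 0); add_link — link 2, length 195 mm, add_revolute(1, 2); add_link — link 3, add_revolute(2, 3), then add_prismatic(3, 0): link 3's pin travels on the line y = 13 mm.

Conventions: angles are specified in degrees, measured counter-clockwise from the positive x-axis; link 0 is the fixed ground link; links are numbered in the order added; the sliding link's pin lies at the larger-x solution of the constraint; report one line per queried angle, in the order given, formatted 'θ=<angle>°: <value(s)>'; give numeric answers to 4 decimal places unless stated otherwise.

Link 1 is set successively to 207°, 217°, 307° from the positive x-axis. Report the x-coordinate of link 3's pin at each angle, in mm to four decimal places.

geometry: r = 58 mm, L = 195 mm, e = 13 mm
θ=207°: crank pin P = (r cos θ, r sin θ) = (-51.678378, -26.331449)
θ=207°: h = r sin θ − e = -26.331449 − 13 = -39.331449
θ=207°: x = r cos θ + √(L² − h²) = -51.678378 + 190.992244 = 139.313865
θ=217°: crank pin P = (r cos θ, r sin θ) = (-46.320860, -34.905271)
θ=217°: h = r sin θ − e = -34.905271 − 13 = -47.905271
θ=217°: x = r cos θ + √(L² − h²) = -46.320860 + 189.024033 = 142.703173
θ=307°: crank pin P = (r cos θ, r sin θ) = (34.905271, -46.320860)
θ=307°: h = r sin θ − e = -46.320860 − 13 = -59.320860
θ=307°: x = r cos θ + √(L² − h²) = 34.905271 + 185.758003 = 220.663274

θ=207°: 139.3139
θ=217°: 142.7032
θ=307°: 220.6633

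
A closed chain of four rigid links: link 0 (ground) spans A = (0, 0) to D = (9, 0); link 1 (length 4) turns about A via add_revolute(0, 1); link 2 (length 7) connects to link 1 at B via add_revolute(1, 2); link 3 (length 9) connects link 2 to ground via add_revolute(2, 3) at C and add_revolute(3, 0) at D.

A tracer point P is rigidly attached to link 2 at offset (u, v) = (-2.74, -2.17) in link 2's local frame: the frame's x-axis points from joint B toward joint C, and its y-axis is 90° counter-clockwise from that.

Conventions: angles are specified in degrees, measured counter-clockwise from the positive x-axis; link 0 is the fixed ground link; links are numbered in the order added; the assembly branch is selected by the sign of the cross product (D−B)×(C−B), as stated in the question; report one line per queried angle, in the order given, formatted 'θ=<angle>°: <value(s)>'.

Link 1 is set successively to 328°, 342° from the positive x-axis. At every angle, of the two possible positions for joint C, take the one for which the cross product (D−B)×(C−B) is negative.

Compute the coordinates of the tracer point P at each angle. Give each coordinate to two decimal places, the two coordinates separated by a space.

A=(0,0), D=(9.00,0)
θ=328°: B = A + 4.00·(cos328°, sin328°) = (3.3922, -2.1197)
θ=328°: |BD| = 5.9950
θ=328°: circle(B,7.00) ∩ circle(D,9.00): a=0.3286, h=6.9923
θ=328°:   candidates: C₊=(1.2273,4.5372) cross=41.919; C₋=(6.1719,-8.5441) cross=-41.919
θ=328°:   branch - wants cross < 0 → take C=(6.1719,-8.5441) (cross=-41.919)
θ=328°: ex = (C−B)/|BC| = (0.3971,-0.9178); ey = (0.9178,0.3971)
θ=328°: P = B + -2.74·ex + -2.17·ey = (0.3126,-0.4667)
θ=342°: B = A + 4.00·(cos342°, sin342°) = (3.8042, -1.2361)
θ=342°: |BD| = 5.3408
θ=342°: circle(B,7.00) ∩ circle(D,9.00): a=-0.3254, h=6.9924
θ=342°:   candidates: C₊=(1.8693,5.4912) cross=37.345; C₋=(5.1060,-8.1140) cross=-37.345
θ=342°:   branch - wants cross < 0 → take C=(5.1060,-8.1140) (cross=-37.345)
θ=342°: ex = (C−B)/|BC| = (0.1860,-0.9826); ey = (0.9826,0.1860)
θ=342°: P = B + -2.74·ex + -2.17·ey = (1.1625,1.0526)

θ=328°: 0.31 -0.47
θ=342°: 1.16 1.05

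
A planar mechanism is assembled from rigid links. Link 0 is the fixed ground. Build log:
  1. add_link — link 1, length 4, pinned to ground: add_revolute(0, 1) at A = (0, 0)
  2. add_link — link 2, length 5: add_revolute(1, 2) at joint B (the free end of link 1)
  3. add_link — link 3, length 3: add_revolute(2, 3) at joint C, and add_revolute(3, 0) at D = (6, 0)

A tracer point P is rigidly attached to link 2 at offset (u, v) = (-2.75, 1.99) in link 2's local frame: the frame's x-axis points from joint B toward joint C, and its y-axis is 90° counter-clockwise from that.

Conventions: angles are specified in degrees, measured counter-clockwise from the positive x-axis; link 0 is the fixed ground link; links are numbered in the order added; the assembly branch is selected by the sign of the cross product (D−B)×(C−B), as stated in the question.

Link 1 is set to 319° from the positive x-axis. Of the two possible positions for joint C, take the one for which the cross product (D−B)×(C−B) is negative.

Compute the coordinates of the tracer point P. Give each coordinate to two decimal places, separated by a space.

A=(0,0), D=(6.00,0)
B = A + 4.00·(cos319°, sin319°) = (3.0188, -2.6242)
|BD| = 3.9716
circle(B,5.00) ∩ circle(D,3.00): a=4.0001, h=2.9999
  candidates: C₊=(4.0392,2.2705) cross=11.914; C₋=(8.0035,-2.2329) cross=-11.914
  branch - wants cross < 0 → take C=(8.0035,-2.2329) (cross=-11.914)
ex = (C−B)/|BC| = (0.9969,0.0783); ey = (-0.0783,0.9969)
P = B + -2.75·ex + 1.99·ey = (0.1215,-0.8556)

0.12 -0.86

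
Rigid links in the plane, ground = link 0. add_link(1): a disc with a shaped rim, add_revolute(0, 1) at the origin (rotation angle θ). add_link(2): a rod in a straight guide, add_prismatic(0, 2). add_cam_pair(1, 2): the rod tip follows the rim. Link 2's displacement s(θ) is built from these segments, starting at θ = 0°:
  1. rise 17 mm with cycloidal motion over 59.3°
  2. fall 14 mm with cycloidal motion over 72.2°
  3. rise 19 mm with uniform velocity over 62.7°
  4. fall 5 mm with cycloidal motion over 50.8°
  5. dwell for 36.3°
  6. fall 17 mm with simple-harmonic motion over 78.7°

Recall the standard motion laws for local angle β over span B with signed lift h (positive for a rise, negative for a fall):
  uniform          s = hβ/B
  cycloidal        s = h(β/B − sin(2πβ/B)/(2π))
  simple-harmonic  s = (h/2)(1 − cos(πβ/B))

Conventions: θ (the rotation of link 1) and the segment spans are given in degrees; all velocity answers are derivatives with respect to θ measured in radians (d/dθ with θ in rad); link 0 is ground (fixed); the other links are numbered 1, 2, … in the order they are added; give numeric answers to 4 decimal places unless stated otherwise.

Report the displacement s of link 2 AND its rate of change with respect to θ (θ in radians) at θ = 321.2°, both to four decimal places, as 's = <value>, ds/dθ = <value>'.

segment 1 (0° to 59.3°, cycloidal, h = 17) is passed completely: s = 0.0000 + (17) = 17.0000
segment 2 (59.3° to 131.5°, cycloidal, h = -14) is passed completely: s = 17.0000 + (-14) = 3.0000
segment 3 (131.5° to 194.2°, uniform, h = 19) is passed completely: s = 3.0000 + (19) = 22.0000
segment 4 (194.2° to 245°, cycloidal, h = -5) is passed completely: s = 22.0000 + (-5) = 17.0000
segment 5 (245° to 281.3°, dwell): s unchanged at 17.0000
θ = 321.2° falls in segment 6 (281.3° to 360°, simple-harmonic, h = -17): β = 321.2 − 281.3 = 39.9°, B = 78.7°; Δs = -17/2·(1 − cos(π·0.5070)) = -8.6866; s = 17.0000 − 8.6866 = 8.3134
velocity in seg [281.3°–360°] (simple-harmonic), θ in radians: β = 39.9° = 0.6964 rad, B = 78.7° = 1.3736 rad; ds/dθ = (πh/(2B)) sin(πβ/B) = (π·(-17)/(2·1.3736)) sin(π·0.5070) = -19.436229 mm/rad

s = 8.3134, ds/dθ = -19.4362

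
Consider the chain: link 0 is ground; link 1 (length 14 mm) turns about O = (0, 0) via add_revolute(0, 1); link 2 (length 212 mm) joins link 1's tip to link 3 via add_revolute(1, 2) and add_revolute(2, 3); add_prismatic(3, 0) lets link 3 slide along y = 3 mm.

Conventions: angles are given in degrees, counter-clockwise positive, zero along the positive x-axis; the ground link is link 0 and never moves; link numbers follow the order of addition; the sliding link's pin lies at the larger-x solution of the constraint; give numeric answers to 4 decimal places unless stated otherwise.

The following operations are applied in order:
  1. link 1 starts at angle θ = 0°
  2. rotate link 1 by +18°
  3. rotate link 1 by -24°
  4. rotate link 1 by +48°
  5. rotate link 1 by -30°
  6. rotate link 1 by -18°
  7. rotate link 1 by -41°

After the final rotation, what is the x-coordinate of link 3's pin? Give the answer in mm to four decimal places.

geometry: r = 14 mm, L = 212 mm, e = 3 mm; θ starts at 0°
rotate link 1 by +18°: θ ← 0° +18° = 18°
rotate link 1 by -24°: θ ← 18° -24° = -6°
rotate link 1 by +48°: θ ← -6° +48° = 42°
rotate link 1 by -30°: θ ← 42° -30° = 12°
rotate link 1 by -18°: θ ← 12° -18° = -6°
rotate link 1 by -41°: θ ← -6° -41° = -47°
crank pin P = (r cos θ, r sin θ) = (9.547977, -10.238952)
h = r sin θ − e = -10.238952 − 3 = -13.238952
x = r cos θ + √(L² − h²) = 9.547977 + 211.586224 = 221.134201

221.1342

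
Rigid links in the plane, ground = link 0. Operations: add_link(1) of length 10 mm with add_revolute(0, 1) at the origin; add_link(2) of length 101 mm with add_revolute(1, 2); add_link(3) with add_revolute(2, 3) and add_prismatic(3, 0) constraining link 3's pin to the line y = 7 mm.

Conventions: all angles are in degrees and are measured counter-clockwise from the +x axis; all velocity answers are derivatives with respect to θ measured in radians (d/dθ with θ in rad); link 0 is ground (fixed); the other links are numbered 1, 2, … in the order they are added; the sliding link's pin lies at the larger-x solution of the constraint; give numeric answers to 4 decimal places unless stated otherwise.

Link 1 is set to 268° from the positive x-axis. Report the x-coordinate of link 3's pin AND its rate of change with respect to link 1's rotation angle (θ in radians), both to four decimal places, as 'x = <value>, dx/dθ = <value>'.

geometry: r = 10 mm, L = 101 mm, e = 7 mm
crank pin P = (r cos θ, r sin θ) = (-0.348995, -9.993908)
h = r sin θ − e = -9.993908 − 7 = -16.993908
x = r cos θ + √(L² − h²) = -0.348995 + 99.560068 = 99.211073
dx/dθ = −r sin θ − h·r cos θ/√(L² − h²) (θ in radians; h = -16.993908) = 9.934338

x = 99.2111, dx/dθ = 9.9343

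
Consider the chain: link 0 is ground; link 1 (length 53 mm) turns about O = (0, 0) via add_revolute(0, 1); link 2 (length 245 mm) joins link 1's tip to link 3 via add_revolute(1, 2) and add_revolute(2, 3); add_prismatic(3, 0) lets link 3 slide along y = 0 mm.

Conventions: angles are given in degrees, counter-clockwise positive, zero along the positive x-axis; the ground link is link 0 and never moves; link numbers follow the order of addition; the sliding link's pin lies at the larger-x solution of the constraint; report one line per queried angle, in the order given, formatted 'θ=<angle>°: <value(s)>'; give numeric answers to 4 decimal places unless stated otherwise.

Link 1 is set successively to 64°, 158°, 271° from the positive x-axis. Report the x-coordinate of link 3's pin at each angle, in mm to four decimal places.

geometry: r = 53 mm, L = 245 mm, e = 0 mm
θ=64°: crank pin P = (r cos θ, r sin θ) = (23.233671, 47.636084)
θ=64°: h = r sin θ − e = 47.636084 − 0 = 47.636084
θ=64°: x = r cos θ + √(L² − h²) = 23.233671 + 240.324371 = 263.558042
θ=158°: crank pin P = (r cos θ, r sin θ) = (-49.140744, 19.854149)
θ=158°: h = r sin θ − e = 19.854149 − 0 = 19.854149
θ=158°: x = r cos θ + √(L² − h²) = -49.140744 + 244.194211 = 195.053467
θ=271°: crank pin P = (r cos θ, r sin θ) = (0.924978, -52.991928)
θ=271°: h = r sin θ − e = -52.991928 − 0 = -52.991928
θ=271°: x = r cos θ + √(L² − h²) = 0.924978 + 239.200451 = 240.125428

θ=64°: 263.5580
θ=158°: 195.0535
θ=271°: 240.1254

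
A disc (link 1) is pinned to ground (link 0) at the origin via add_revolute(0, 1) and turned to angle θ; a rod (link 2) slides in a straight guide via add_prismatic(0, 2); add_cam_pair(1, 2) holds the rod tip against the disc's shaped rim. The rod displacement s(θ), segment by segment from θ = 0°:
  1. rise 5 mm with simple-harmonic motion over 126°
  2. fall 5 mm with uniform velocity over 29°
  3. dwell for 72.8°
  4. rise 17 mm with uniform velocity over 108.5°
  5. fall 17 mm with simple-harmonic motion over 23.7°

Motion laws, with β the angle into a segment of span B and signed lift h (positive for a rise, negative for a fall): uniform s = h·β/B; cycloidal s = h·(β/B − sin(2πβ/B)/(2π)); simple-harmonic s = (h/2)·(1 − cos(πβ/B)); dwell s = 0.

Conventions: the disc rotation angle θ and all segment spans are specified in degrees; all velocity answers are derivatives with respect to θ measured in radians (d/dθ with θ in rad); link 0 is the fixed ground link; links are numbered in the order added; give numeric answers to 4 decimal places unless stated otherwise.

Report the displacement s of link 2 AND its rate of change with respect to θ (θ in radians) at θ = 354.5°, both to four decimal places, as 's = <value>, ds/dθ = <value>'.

segment 1 (0° to 126°, simple-harmonic, h = 5) is passed completely: s = 0.0000 + (5) = 5.0000
segment 2 (126° to 155°, uniform, h = -5) is passed completely: s = 5.0000 + (-5) = 0.0000
segment 3 (155° to 227.8°, dwell): s unchanged at 0.0000
segment 4 (227.8° to 336.3°, uniform, h = 17) is passed completely: s = 0.0000 + (17) = 17.0000
θ = 354.5° falls in segment 5 (336.3° to 360°, simple-harmonic, h = -17): β = 354.5 − 336.3 = 18.2°, B = 23.7°; Δs = -17/2·(1 − cos(π·0.7679)) = -14.8393; s = 17.0000 − 14.8393 = 2.1607
velocity in seg [336.3°–360°] (simple-harmonic), θ in radians: β = 18.2° = 0.3176 rad, B = 23.7° = 0.4136 rad; ds/dθ = (πh/(2B)) sin(πβ/B) = (π·(-17)/(2·0.4136)) sin(π·0.7679) = -43.005915 mm/rad

s = 2.1607, ds/dθ = -43.0059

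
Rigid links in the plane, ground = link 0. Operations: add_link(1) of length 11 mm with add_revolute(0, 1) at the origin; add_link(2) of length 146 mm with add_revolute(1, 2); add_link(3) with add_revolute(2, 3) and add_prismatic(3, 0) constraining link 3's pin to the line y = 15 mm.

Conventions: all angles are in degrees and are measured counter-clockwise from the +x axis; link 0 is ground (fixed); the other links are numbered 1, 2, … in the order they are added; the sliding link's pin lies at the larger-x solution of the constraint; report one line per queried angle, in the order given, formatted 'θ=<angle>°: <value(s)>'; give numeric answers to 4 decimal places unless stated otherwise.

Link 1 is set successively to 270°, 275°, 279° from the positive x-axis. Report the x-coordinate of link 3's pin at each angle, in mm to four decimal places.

geometry: r = 11 mm, L = 146 mm, e = 15 mm
θ=270°: crank pin P = (r cos θ, r sin θ) = (-0.000000, -11.000000)
θ=270°: h = r sin θ − e = -11.000000 − 15 = -26.000000
θ=270°: x = r cos θ + √(L² − h²) = -0.000000 + 143.666280 = 143.666280
θ=275°: crank pin P = (r cos θ, r sin θ) = (0.958713, -10.958142)
θ=275°: h = r sin θ − e = -10.958142 − 15 = -25.958142
θ=275°: x = r cos θ + √(L² − h²) = 0.958713 + 143.673849 = 144.632562
θ=279°: crank pin P = (r cos θ, r sin θ) = (1.720779, -10.864572)
θ=279°: h = r sin θ − e = -10.864572 − 15 = -25.864572
θ=279°: x = r cos θ + √(L² − h²) = 1.720779 + 143.690723 = 145.411502

θ=270°: 143.6663
θ=275°: 144.6326
θ=279°: 145.4115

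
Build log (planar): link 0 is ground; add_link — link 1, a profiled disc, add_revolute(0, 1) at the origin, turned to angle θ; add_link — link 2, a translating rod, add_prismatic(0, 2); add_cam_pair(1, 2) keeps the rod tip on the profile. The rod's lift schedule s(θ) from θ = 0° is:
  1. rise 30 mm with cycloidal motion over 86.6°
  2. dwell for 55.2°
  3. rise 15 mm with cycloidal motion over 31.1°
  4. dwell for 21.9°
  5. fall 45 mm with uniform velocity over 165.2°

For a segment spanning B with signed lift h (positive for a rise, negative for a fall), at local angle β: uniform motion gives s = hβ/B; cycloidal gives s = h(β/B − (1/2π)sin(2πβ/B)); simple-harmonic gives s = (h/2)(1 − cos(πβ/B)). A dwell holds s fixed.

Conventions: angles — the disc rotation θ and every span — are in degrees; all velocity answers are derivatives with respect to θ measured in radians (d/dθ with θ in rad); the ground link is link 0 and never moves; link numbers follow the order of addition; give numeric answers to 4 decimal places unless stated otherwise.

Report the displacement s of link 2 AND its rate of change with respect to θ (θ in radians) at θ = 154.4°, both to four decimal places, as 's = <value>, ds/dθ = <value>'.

seg 1 [0°–86.6°] cycloidal, h=30: full span → s += 30 → s = 30.0000
seg 2 [86.6°–141.8°] dwell: s stays 30.0000
seg 3 [141.8°–172.9°] cycloidal, h=15: θ=154.4° here. β=12.6, B=31.1. 15·(0.4051 − sin(2π·0.4051)/(2π)) = 4.7371 → s = 34.7371
velocity in seg [141.8°–172.9°] (cycloidal), θ in radians: β = 12.6° = 0.2199 rad, B = 31.1° = 0.5428 rad; ds/dθ = (h/B)(1 − cos(2πβ/B)) = (15/0.5428)(1 − cos(2π·0.4051)) = 50.504790 mm/rad

s = 34.7371, ds/dθ = 50.5048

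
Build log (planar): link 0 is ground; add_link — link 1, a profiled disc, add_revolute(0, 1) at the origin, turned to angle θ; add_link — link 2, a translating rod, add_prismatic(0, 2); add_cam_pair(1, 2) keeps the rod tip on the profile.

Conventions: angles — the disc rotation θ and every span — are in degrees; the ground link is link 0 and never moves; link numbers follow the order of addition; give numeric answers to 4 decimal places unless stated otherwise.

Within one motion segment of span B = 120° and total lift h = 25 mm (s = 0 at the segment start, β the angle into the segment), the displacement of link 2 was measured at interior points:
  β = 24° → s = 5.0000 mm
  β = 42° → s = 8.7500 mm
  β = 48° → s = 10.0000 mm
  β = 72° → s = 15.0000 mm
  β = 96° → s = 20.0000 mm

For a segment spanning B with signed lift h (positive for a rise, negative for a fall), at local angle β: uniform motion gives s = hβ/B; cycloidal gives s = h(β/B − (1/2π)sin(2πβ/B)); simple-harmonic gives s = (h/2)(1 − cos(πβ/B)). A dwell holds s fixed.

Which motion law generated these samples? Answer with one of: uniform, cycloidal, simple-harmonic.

candidates at β/B = r: uniform s = h·r (linear in β); cycloidal s = h·(r − sin(2πr)/(2π)); simple-harmonic s = (h/2)(1 − cos(πr))
β=24°: printed 5.0000 | uniform 5.0000, cycloidal 1.2159, simple-harmonic 2.3873
β=42°: printed 8.7500 | uniform 8.7500, cycloidal 5.5310, simple-harmonic 6.8251
β=48°: printed 10.0000 | uniform 10.0000, cycloidal 7.6613, simple-harmonic 8.6373
β=72°: printed 15.0000 | uniform 15.0000, cycloidal 17.3387, simple-harmonic 16.3627
β=96°: printed 20.0000 | uniform 20.0000, cycloidal 23.7841, simple-harmonic 22.6127
only one law matches every sample → uniform

uniform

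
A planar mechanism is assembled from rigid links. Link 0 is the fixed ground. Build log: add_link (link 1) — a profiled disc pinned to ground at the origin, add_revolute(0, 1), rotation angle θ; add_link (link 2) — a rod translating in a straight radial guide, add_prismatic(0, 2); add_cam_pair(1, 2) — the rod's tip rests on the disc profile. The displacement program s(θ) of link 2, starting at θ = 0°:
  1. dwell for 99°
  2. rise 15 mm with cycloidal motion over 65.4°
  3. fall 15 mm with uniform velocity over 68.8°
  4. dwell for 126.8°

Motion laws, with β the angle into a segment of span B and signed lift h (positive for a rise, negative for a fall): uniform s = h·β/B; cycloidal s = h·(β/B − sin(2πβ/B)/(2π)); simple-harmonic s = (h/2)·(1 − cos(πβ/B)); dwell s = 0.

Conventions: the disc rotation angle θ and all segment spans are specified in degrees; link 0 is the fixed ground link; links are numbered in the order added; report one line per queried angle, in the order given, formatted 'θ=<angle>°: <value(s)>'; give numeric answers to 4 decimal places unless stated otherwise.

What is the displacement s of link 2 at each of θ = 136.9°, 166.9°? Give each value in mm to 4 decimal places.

seg 1 [0°–99°] dwell: s stays 0.0000
seg 2 [99°–164.4°] cycloidal, h=15: θ=136.9° here. β=37.9, B=65.4. 15·(0.5795 − sin(2π·0.5795)/(2π)) = 9.8363 → s = 9.8363
seg 2 [99°–164.4°] cycloidal, h=15: full span → s += 15 → s = 15.0000
seg 3 [164.4°–233.2°] uniform, h=-15: θ=166.9° here. β=2.5, B=68.8. -15·2.5/68.8 = -0.5451 → s = 14.4549

θ=136.9°: 9.8363
θ=166.9°: 14.4549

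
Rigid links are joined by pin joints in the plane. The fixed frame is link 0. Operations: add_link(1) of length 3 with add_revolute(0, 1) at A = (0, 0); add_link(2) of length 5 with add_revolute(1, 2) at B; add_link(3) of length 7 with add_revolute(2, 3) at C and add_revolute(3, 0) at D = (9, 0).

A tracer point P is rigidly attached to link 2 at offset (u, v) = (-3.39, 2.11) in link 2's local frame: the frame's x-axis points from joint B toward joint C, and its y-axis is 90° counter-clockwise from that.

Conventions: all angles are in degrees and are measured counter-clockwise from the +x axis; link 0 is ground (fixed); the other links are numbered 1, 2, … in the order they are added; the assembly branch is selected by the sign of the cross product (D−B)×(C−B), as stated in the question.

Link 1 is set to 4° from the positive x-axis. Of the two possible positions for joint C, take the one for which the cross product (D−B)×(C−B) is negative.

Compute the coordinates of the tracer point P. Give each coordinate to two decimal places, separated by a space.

A=(0,0), D=(9.00,0)
B = A + 3.00·(cos4°, sin4°) = (2.9927, 0.2093)
|BD| = 6.0110
circle(B,5.00) ∩ circle(D,7.00): a=1.0091, h=4.8971
  candidates: C₊=(4.1717,5.0683) cross=29.436; C₋=(3.8307,-4.7200) cross=-29.436
  branch - wants cross < 0 → take C=(3.8307,-4.7200) (cross=-29.436)
ex = (C−B)/|BC| = (0.1676,-0.9859); ey = (0.9859,0.1676)
P = B + -3.39·ex + 2.11·ey = (4.5047,3.9050)

4.50 3.90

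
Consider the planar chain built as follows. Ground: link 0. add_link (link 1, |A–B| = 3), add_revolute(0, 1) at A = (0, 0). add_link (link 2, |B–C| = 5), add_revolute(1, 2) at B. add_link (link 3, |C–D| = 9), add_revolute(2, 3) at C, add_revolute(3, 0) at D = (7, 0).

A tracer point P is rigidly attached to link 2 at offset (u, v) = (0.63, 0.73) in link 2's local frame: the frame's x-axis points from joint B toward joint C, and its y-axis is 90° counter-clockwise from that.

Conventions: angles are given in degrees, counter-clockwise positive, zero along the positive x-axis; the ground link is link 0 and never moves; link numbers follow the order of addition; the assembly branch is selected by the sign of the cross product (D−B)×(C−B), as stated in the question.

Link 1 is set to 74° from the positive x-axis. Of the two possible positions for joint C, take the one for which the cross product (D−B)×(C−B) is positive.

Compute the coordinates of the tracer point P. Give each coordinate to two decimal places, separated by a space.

A=(0,0), D=(7.00,0)
B = A + 3.00·(cos74°, sin74°) = (0.8269, 2.8838)
|BD| = 6.8135
circle(B,5.00) ∩ circle(D,9.00): a=-0.7028, h=4.9504
  candidates: C₊=(2.2854,7.6663) cross=33.729; C₋=(-1.9051,-1.3039) cross=-33.729
  branch + wants cross > 0 → take C=(2.2854,7.6663) (cross=33.729)
ex = (C−B)/|BC| = (0.2917,0.9565); ey = (-0.9565,0.2917)
P = B + 0.63·ex + 0.73·ey = (0.3124,3.6993)

0.31 3.70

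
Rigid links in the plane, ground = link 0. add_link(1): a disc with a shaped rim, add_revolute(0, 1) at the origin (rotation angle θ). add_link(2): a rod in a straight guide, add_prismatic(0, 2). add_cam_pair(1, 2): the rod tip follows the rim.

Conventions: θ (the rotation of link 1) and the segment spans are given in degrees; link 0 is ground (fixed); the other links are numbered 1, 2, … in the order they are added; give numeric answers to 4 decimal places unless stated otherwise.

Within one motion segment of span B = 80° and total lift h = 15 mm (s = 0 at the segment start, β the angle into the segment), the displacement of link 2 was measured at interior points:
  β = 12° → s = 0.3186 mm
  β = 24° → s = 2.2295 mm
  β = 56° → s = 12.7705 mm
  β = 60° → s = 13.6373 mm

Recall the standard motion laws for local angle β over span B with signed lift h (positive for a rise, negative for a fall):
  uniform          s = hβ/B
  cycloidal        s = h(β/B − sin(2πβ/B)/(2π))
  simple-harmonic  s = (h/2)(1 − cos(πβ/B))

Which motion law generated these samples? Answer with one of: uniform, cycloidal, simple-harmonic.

candidates at β/B = r: uniform s = h·r (linear in β); cycloidal s = h·(r − sin(2πr)/(2π)); simple-harmonic s = (h/2)(1 − cos(πr))
β=12°: printed 0.3186 | uniform 2.2500, cycloidal 0.3186, simple-harmonic 0.8175
β=24°: printed 2.2295 | uniform 4.5000, cycloidal 2.2295, simple-harmonic 3.0916
β=56°: printed 12.7705 | uniform 10.5000, cycloidal 12.7705, simple-harmonic 11.9084
β=60°: printed 13.6373 | uniform 11.2500, cycloidal 13.6373, simple-harmonic 12.8033
only one law matches every sample → cycloidal

cycloidal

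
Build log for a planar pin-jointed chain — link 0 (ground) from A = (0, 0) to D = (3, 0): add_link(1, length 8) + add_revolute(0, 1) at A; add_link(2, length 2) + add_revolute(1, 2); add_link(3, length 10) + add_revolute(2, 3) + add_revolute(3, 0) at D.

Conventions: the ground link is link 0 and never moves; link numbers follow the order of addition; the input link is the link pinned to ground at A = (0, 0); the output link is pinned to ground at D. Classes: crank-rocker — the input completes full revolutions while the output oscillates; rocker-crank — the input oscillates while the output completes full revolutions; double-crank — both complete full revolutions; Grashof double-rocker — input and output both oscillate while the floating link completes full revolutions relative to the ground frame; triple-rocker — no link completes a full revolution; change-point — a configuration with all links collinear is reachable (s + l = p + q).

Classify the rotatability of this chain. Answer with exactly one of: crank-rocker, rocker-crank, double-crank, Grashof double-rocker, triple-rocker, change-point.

lengths: ground=3, input=8, coupler=2, output=10
sorted: s=2 (shortest), l=10 (longest), p+q=11
s + l = 12 vs p + q = 11
s + l > p + q → non-Grashof → no link fully rotates → triple-rocker

triple-rocker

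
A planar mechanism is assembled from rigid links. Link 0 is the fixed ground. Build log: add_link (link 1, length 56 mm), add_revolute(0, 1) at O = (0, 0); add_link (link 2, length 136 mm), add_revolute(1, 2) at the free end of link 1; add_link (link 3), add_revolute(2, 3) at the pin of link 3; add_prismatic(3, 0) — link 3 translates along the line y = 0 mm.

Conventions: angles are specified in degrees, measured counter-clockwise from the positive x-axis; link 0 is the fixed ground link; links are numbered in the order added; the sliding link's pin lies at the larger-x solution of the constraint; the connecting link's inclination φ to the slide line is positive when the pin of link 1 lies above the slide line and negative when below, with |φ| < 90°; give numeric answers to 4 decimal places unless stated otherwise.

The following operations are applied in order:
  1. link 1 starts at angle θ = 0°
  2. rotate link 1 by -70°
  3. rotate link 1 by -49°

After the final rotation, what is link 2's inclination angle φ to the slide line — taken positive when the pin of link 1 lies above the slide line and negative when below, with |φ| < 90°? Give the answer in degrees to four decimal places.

geometry: r = 56 mm, L = 136 mm, e = 0 mm; θ starts at 0°
rotate link 1 by -70°: θ ← 0° -70° = -70°
rotate link 1 by -49°: θ ← -70° -49° = -119°
h = r sin θ − e = -48.978704 − 0 = -48.978704
sin φ = h / L = -48.978704 / 136 = -0.36013753
φ = arcsin(-0.36013753) = -21.108642°

-21.1086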